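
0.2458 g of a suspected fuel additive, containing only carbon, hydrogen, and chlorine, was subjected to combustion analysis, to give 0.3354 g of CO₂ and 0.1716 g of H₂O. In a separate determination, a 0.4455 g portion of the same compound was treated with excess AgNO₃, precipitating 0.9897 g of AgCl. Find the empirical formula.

C2H5Cl

mol C = 0.3354 g CO₂ ÷ 44.009 g/mol = 0.0076212 mol
mol H = 2 × 0.1716 g H₂O ÷ 18.015 g/mol = 0.019051 mol
From the AgCl data: mol Cl per gram of compound = (0.9897 ÷ 143.318) ÷ 0.4455 = 0.015501 mol/g, so in the 0.2458 g combustion sample mol Cl = 0.0038101 mol
Divide by the smallest (0.0038101 mol): C 2.000, H 5.000, Cl 1.000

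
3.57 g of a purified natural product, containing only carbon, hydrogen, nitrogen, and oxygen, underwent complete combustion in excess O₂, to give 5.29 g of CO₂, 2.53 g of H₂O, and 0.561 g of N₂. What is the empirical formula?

mol C = 5.29 g CO₂ ÷ 44.009 g/mol = 0.1202 mol
mol H = 2 × 2.53 g H₂O ÷ 18.015 g/mol = 0.2809 mol
mol N = 2 × 0.561 g N₂ ÷ 28.014 g/mol = 0.04005 mol
mass O = 3.57 − (1.444 + 0.2831 + 0.5610) = 1.282 g → mol O = 1.282 ÷ 15.999 = 0.08014 mol
Divide by the smallest (0.04005 mol): C 3.001, H 7.013, N 1.000, O 2.001

C3H7NO2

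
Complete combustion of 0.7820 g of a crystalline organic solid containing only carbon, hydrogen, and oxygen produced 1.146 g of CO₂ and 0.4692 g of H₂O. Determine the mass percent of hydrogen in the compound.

mol C = 1.146 g CO₂ ÷ 44.009 g/mol = 0.026040 mol
mol H = 2 × 0.4692 g H₂O ÷ 18.015 g/mol = 0.052090 mol
mass O = 0.7820 − (0.31277 + 0.052507) = 0.41673 g → mol O = 0.41673 ÷ 15.999 = 0.026047 mol
mass % H = 0.052507 g ÷ 0.7820 g × 100%

6.71%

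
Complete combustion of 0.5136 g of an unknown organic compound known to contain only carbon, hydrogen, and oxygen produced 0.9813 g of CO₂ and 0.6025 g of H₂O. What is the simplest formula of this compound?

C2H6O

mol C = 0.9813 g CO₂ ÷ 44.009 g/mol = 0.022298 mol
mol H = 2 × 0.6025 g H₂O ÷ 18.015 g/mol = 0.066889 mol
mass O = 0.5136 − (0.26782 + 0.067424) = 0.17836 g → mol O = 0.17836 ÷ 15.999 = 0.011148 mol
Divide by the smallest (0.011148 mol): C 2.000, H 6.000, O 1.000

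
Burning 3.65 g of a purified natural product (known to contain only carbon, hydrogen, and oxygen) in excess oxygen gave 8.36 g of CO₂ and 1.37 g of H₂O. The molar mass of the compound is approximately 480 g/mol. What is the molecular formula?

mol C = 8.36 g CO₂ ÷ 44.009 g/mol = 0.1900 mol
mol H = 2 × 1.37 g H₂O ÷ 18.015 g/mol = 0.1521 mol
mass O = 3.65 − (2.282 + 0.1533) = 1.215 g → mol O = 1.215 ÷ 15.999 = 0.07595 mol
Divide by the smallest (0.07595 mol): C 2.501, H 2.003, O 1.000
Multiplying each by 2 gives whole numbers: C 5.00, H 4.01, O 2.00
Empirical formula: C5H4O2
Empirical-formula mass = 96.08 g/mol; 480 ÷ 96.08 ≈ 5, so the molecular formula is C25H20O10.

C25H20O10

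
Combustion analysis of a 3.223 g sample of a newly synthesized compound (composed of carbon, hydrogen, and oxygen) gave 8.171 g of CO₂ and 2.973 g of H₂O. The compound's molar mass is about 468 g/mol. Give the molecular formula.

C27H48O6

mol C = 8.171 g CO₂ ÷ 44.009 g/mol = 0.18567 mol
mol H = 2 × 2.973 g H₂O ÷ 18.015 g/mol = 0.33006 mol
mass O = 3.223 − (2.2300 + 0.33270) = 0.66026 g → mol O = 0.66026 ÷ 15.999 = 0.041269 mol
Divide by the smallest (0.041269 mol): C 4.499, H 7.998, O 1.000
Multiplying each by 2 gives whole numbers: C 9.00, H 16.00, O 2.00
Empirical formula: C9H16O2
Empirical-formula mass = 156.22 g/mol; 468 ÷ 156.22 ≈ 3, so the molecular formula is C27H48O6.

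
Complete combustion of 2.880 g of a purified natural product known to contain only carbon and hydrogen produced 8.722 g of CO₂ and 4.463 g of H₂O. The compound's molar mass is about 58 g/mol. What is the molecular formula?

mol C = 8.722 g CO₂ ÷ 44.009 g/mol = 0.19819 mol
mol H = 2 × 4.463 g H₂O ÷ 18.015 g/mol = 0.49548 mol
Divide by the smallest (0.19819 mol): C 1.000, H 2.500
Multiplying each by 2 gives whole numbers: C 2.00, H 5.00
Empirical formula: C2H5
Empirical-formula mass = 29.06 g/mol; 58 ÷ 29.06 ≈ 2, so the molecular formula is C4H10.

C4H10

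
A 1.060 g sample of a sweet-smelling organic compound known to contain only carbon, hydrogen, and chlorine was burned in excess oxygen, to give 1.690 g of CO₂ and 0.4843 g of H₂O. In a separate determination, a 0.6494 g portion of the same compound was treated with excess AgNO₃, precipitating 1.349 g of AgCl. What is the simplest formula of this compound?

mol C = 1.690 g CO₂ ÷ 44.009 g/mol = 0.038401 mol
mol H = 2 × 0.4843 g H₂O ÷ 18.015 g/mol = 0.053766 mol
From the AgCl data: mol Cl per gram of compound = (1.349 ÷ 143.318) ÷ 0.6494 = 0.014494 mol/g, so in the 1.060 g combustion sample mol Cl = 0.015364 mol
Divide by the smallest (0.015364 mol): C 2.499, H 3.499, Cl 1.000
Multiplying each by 2 gives whole numbers: C 5.00, H 7.00, Cl 2.00

C5H7Cl2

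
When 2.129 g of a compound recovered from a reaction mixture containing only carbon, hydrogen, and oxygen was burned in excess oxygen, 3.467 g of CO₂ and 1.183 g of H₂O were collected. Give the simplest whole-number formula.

mol C = 3.467 g CO₂ ÷ 44.009 g/mol = 0.078779 mol
mol H = 2 × 1.183 g H₂O ÷ 18.015 g/mol = 0.13133 mol
mass O = 2.129 − (0.94622 + 0.13239) = 1.0504 g → mol O = 1.0504 ÷ 15.999 = 0.065654 mol
Divide by the smallest (0.065654 mol): C 1.200, H 2.000, O 1.000
Multiplying each by 5 gives whole numbers: C 6.00, H 10.00, O 5.00

C6H10O5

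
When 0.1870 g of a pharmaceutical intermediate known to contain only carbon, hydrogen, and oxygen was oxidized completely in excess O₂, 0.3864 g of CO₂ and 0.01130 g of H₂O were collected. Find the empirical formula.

C7HO4

mol C = 0.3864 g CO₂ ÷ 44.009 g/mol = 0.0087800 mol
mol H = 2 × 0.01130 g H₂O ÷ 18.015 g/mol = 0.0012545 mol
mass O = 0.1870 − (0.10546 + 0.0012645) = 0.080279 g → mol O = 0.080279 ÷ 15.999 = 0.0050177 mol
Divide by the smallest (0.0012545 mol): C 6.999, H 1.000, O 4.000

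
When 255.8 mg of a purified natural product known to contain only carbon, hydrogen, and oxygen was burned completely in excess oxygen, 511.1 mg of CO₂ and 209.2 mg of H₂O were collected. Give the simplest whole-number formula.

C2H4O

mol C = 0.5111 g CO₂ ÷ 44.009 g/mol = 0.011614 mol
mol H = 2 × 0.2092 g H₂O ÷ 18.015 g/mol = 0.023225 mol
mass O = 0.2558 − (0.13949 + 0.023411) = 0.092899 g → mol O = 0.092899 ÷ 15.999 = 0.0058065 mol
Divide by the smallest (0.0058065 mol): C 2.000, H 4.000, O 1.000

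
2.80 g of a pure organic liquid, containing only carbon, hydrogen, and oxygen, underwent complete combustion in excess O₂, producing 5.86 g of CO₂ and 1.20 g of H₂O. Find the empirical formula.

mol C = 5.86 g CO₂ ÷ 44.009 g/mol = 0.1332 mol
mol H = 2 × 1.20 g H₂O ÷ 18.015 g/mol = 0.1332 mol
mass O = 2.80 − (1.599 + 0.1343) = 1.066 g → mol O = 1.066 ÷ 15.999 = 0.06665 mol
Divide by the smallest (0.06665 mol): C 1.998, H 1.999, O 1.000

C2H2O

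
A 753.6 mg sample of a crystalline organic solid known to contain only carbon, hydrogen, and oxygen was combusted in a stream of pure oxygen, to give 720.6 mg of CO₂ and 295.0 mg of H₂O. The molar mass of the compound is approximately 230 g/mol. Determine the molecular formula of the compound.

C5H10O10

mol C = 0.7206 g CO₂ ÷ 44.009 g/mol = 0.016374 mol
mol H = 2 × 0.2950 g H₂O ÷ 18.015 g/mol = 0.032750 mol
mass O = 0.7536 − (0.19667 + 0.033012) = 0.52392 g → mol O = 0.52392 ÷ 15.999 = 0.032747 mol
Divide by the smallest (0.016374 mol): C 1.000, H 2.000, O 2.000
Empirical formula: CH2O2
Empirical-formula mass = 46.02 g/mol; 230 ÷ 46.02 ≈ 5, so the molecular formula is C5H10O10.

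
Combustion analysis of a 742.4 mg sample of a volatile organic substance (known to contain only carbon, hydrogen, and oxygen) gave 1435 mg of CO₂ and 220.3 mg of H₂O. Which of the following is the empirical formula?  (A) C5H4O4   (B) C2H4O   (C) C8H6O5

mol C = 1.435 g CO₂ ÷ 44.009 g/mol = 0.032607 mol
mol H = 2 × 0.2203 g H₂O ÷ 18.015 g/mol = 0.024457 mol
mass O = 0.7424 − (0.39164 + 0.024653) = 0.32610 g → mol O = 0.32610 ÷ 15.999 = 0.020383 mol
Divide by the smallest (0.020383 mol): C 1.600, H 1.200, O 1.000
Multiplying each by 5 gives whole numbers: C 8.00, H 6.00, O 5.00

(C) C8H6O5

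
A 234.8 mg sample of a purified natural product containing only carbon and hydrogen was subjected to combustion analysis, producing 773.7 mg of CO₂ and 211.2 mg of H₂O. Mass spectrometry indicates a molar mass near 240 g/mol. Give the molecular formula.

C18H24

mol C = 0.7737 g CO₂ ÷ 44.009 g/mol = 0.017580 mol
mol H = 2 × 0.2112 g H₂O ÷ 18.015 g/mol = 0.023447 mol
Divide by the smallest (0.017580 mol): C 1.000, H 1.334
Multiplying each by 3 gives whole numbers: C 3.00, H 4.00
Empirical formula: C3H4
Empirical-formula mass = 40.06 g/mol; 240 ÷ 40.06 ≈ 6, so the molecular formula is C18H24.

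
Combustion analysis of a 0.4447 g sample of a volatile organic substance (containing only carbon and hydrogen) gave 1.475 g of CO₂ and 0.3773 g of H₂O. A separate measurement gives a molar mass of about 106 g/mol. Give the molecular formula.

C8H10

mol C = 1.475 g CO₂ ÷ 44.009 g/mol = 0.033516 mol
mol H = 2 × 0.3773 g H₂O ÷ 18.015 g/mol = 0.041887 mol
Divide by the smallest (0.033516 mol): C 1.000, H 1.250
Multiplying each by 4 gives whole numbers: C 4.00, H 5.00
Empirical formula: C4H5
Empirical-formula mass = 53.08 g/mol; 106 ÷ 53.08 ≈ 2, so the molecular formula is C8H10.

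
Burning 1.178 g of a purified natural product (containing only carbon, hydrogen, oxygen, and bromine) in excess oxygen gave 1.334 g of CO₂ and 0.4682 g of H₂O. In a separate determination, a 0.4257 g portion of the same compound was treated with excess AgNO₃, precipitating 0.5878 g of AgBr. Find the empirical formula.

C7H12Br2O

mol C = 1.334 g CO₂ ÷ 44.009 g/mol = 0.030312 mol
mol H = 2 × 0.4682 g H₂O ÷ 18.015 g/mol = 0.051979 mol
From the AgBr data: mol Br per gram of compound = (0.5878 ÷ 187.772) ÷ 0.4257 = 0.0073535 mol/g, so in the 1.178 g combustion sample mol Br = 0.0086624 mol
mass O = 1.178 − (0.36408 + 0.052395 + 0.69216) = 0.069364 g → mol O = 0.069364 ÷ 15.999 = 0.0043355 mol
Divide by the smallest (0.0043355 mol): C 6.992, H 11.989, Br 1.998, O 1.000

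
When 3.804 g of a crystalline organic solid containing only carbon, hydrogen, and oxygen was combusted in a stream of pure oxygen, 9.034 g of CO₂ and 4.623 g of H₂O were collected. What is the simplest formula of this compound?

mol C = 9.034 g CO₂ ÷ 44.009 g/mol = 0.20528 mol
mol H = 2 × 4.623 g H₂O ÷ 18.015 g/mol = 0.51324 mol
mass O = 3.804 − (2.4656 + 0.51734) = 0.82108 g → mol O = 0.82108 ÷ 15.999 = 0.051321 mol
Divide by the smallest (0.051321 mol): C 4.000, H 10.001, O 1.000

C4H10O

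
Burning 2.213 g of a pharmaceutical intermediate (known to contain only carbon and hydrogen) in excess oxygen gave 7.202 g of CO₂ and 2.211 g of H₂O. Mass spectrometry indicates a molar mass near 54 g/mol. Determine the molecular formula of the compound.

C4H6

mol C = 7.202 g CO₂ ÷ 44.009 g/mol = 0.16365 mol
mol H = 2 × 2.211 g H₂O ÷ 18.015 g/mol = 0.24546 mol
Divide by the smallest (0.16365 mol): C 1.000, H 1.500
Multiplying each by 2 gives whole numbers: C 2.00, H 3.00
Empirical formula: C2H3
Empirical-formula mass = 27.05 g/mol; 54 ÷ 27.05 ≈ 2, so the molecular formula is C4H6.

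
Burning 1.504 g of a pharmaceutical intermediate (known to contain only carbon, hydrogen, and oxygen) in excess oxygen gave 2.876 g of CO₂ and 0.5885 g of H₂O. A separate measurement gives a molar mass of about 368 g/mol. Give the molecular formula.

C16H16O10

mol C = 2.876 g CO₂ ÷ 44.009 g/mol = 0.065350 mol
mol H = 2 × 0.5885 g H₂O ÷ 18.015 g/mol = 0.065334 mol
mass O = 1.504 − (0.78492 + 0.065857) = 0.65322 g → mol O = 0.65322 ÷ 15.999 = 0.040829 mol
Divide by the smallest (0.040829 mol): C 1.601, H 1.600, O 1.000
Multiplying each by 5 gives whole numbers: C 8.00, H 8.00, O 5.00
Empirical formula: C8H8O5
Empirical-formula mass = 184.15 g/mol; 368 ÷ 184.15 ≈ 2, so the molecular formula is C16H16O10.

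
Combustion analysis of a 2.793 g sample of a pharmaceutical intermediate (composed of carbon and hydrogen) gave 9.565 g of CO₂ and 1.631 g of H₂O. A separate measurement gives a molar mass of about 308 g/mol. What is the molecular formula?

mol C = 9.565 g CO₂ ÷ 44.009 g/mol = 0.21734 mol
mol H = 2 × 1.631 g H₂O ÷ 18.015 g/mol = 0.18107 mol
Divide by the smallest (0.18107 mol): C 1.200, H 1.000
Multiplying each by 5 gives whole numbers: C 6.00, H 5.00
Empirical formula: C6H5
Empirical-formula mass = 77.11 g/mol; 308 ÷ 77.11 ≈ 4, so the molecular formula is C24H20.

C24H20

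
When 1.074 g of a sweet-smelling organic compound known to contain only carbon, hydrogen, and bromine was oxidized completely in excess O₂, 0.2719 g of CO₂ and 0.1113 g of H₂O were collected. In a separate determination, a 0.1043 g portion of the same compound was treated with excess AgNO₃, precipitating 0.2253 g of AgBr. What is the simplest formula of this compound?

CH2Br2

mol C = 0.2719 g CO₂ ÷ 44.009 g/mol = 0.0061783 mol
mol H = 2 × 0.1113 g H₂O ÷ 18.015 g/mol = 0.012356 mol
From the AgBr data: mol Br per gram of compound = (0.2253 ÷ 187.772) ÷ 0.1043 = 0.011504 mol/g, so in the 1.074 g combustion sample mol Br = 0.012355 mol
Divide by the smallest (0.0061783 mol): C 1.000, H 2.000, Br 2.000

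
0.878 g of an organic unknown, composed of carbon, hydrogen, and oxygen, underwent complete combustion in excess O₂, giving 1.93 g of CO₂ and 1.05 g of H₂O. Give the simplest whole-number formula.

mol C = 1.93 g CO₂ ÷ 44.009 g/mol = 0.04385 mol
mol H = 2 × 1.05 g H₂O ÷ 18.015 g/mol = 0.1166 mol
mass O = 0.878 − (0.5267 + 0.1175) = 0.2338 g → mol O = 0.2338 ÷ 15.999 = 0.01461 mol
Divide by the smallest (0.01461 mol): C 3.002, H 7.978, O 1.000

C3H8O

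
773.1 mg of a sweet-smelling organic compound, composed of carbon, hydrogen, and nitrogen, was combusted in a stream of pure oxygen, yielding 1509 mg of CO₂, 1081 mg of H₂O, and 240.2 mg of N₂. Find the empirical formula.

C2H7N

mol C = 1.509 g CO₂ ÷ 44.009 g/mol = 0.034288 mol
mol H = 2 × 1.081 g H₂O ÷ 18.015 g/mol = 0.12001 mol
mol N = 2 × 0.2402 g N₂ ÷ 28.014 g/mol = 0.017149 mol
Divide by the smallest (0.017149 mol): C 1.999, H 6.998, N 1.000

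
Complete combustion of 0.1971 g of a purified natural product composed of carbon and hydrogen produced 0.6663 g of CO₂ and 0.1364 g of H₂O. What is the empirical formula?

CH

mol C = 0.6663 g CO₂ ÷ 44.009 g/mol = 0.015140 mol
mol H = 2 × 0.1364 g H₂O ÷ 18.015 g/mol = 0.015143 mol
Divide by the smallest (0.015140 mol): C 1.000, H 1.000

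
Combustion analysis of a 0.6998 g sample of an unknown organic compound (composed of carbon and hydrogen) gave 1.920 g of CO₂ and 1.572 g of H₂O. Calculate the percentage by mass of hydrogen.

25.14%

mol C = 1.920 g CO₂ ÷ 44.009 g/mol = 0.043627 mol
mol H = 2 × 1.572 g H₂O ÷ 18.015 g/mol = 0.17452 mol
mass % H = 0.17592 g ÷ 0.6998 g × 100%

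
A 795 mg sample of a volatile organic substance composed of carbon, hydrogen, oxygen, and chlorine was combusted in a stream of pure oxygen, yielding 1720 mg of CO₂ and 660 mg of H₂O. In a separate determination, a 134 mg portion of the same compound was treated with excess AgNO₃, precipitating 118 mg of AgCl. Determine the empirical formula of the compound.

mol C = 1.72 g CO₂ ÷ 44.009 g/mol = 0.03908 mol
mol H = 2 × 0.660 g H₂O ÷ 18.015 g/mol = 0.07327 mol
From the AgCl data: mol Cl per gram of compound = (0.118 ÷ 143.318) ÷ 0.134 = 0.006144 mol/g, so in the 0.795 g combustion sample mol Cl = 0.004885 mol
mass O = 0.795 − (0.4694 + 0.07386 + 0.1732) = 0.07855 g → mol O = 0.07855 ÷ 15.999 = 0.004910 mol
Divide by the smallest (0.004885 mol): C 8.001, H 15.000, Cl 1.000, O 1.005

C8H15ClO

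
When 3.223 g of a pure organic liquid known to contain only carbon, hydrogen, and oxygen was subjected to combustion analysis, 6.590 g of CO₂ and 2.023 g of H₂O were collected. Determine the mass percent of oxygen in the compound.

mol C = 6.590 g CO₂ ÷ 44.009 g/mol = 0.14974 mol
mol H = 2 × 2.023 g H₂O ÷ 18.015 g/mol = 0.22459 mol
mass O = 3.223 − (1.7986 + 0.22639) = 1.1981 g → mol O = 1.1981 ÷ 15.999 = 0.074883 mol
mass % O = 1.1981 g ÷ 3.223 g × 100%

37.17%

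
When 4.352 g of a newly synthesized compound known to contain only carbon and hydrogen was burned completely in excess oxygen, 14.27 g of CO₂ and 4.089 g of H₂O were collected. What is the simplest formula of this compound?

mol C = 14.27 g CO₂ ÷ 44.009 g/mol = 0.32425 mol
mol H = 2 × 4.089 g H₂O ÷ 18.015 g/mol = 0.45396 mol
Divide by the smallest (0.32425 mol): C 1.000, H 1.400
Multiplying each by 5 gives whole numbers: C 5.00, H 7.00

C5H7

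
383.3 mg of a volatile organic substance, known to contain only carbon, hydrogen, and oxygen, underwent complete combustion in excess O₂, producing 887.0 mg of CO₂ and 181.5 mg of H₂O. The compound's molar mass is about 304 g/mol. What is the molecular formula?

mol C = 0.8870 g CO₂ ÷ 44.009 g/mol = 0.020155 mol
mol H = 2 × 0.1815 g H₂O ÷ 18.015 g/mol = 0.020150 mol
mass O = 0.3833 − (0.24208 + 0.020311) = 0.12091 g → mol O = 0.12091 ÷ 15.999 = 0.0075572 mol
Divide by the smallest (0.0075572 mol): C 2.667, H 2.666, O 1.000
Multiplying each by 3 gives whole numbers: C 8.00, H 8.00, O 3.00
Empirical formula: C8H8O3
Empirical-formula mass = 152.15 g/mol; 304 ÷ 152.15 ≈ 2, so the molecular formula is C16H16O6.

C16H16O6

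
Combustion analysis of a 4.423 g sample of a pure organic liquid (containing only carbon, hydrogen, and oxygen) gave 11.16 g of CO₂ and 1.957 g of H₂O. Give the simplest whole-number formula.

C7H6O2

mol C = 11.16 g CO₂ ÷ 44.009 g/mol = 0.25358 mol
mol H = 2 × 1.957 g H₂O ÷ 18.015 g/mol = 0.21726 mol
mass O = 4.423 − (3.0458 + 0.21900) = 1.1582 g → mol O = 1.1582 ÷ 15.999 = 0.072392 mol
Divide by the smallest (0.072392 mol): C 3.503, H 3.001, O 1.000
Multiplying each by 2 gives whole numbers: C 7.01, H 6.00, O 2.00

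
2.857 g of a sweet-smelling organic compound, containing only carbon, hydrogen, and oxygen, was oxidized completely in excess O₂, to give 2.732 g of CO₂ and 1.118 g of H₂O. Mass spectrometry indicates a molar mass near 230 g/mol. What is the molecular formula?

mol C = 2.732 g CO₂ ÷ 44.009 g/mol = 0.062078 mol
mol H = 2 × 1.118 g H₂O ÷ 18.015 g/mol = 0.12412 mol
mass O = 2.857 − (0.74562 + 0.12511) = 1.9863 g → mol O = 1.9863 ÷ 15.999 = 0.12415 mol
Divide by the smallest (0.062078 mol): C 1.000, H 1.999, O 2.000
Empirical formula: CH2O2
Empirical-formula mass = 46.02 g/mol; 230 ÷ 46.02 ≈ 5, so the molecular formula is C5H10O10.

C5H10O10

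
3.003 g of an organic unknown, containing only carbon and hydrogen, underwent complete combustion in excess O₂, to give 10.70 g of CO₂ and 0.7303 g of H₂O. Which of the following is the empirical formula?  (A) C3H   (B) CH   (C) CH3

(A) C3H

mol C = 10.70 g CO₂ ÷ 44.009 g/mol = 0.24313 mol
mol H = 2 × 0.7303 g H₂O ÷ 18.015 g/mol = 0.081077 mol
Divide by the smallest (0.081077 mol): C 2.999, H 1.000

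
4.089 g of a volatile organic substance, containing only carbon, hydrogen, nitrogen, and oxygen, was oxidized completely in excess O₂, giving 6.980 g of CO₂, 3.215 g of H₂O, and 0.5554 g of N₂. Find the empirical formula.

mol C = 6.980 g CO₂ ÷ 44.009 g/mol = 0.15860 mol
mol H = 2 × 3.215 g H₂O ÷ 18.015 g/mol = 0.35692 mol
mol N = 2 × 0.5554 g N₂ ÷ 28.014 g/mol = 0.039652 mol
mass O = 4.089 − (1.9050 + 0.35978 + 0.55540) = 1.2688 g → mol O = 1.2688 ÷ 15.999 = 0.079307 mol
Divide by the smallest (0.039652 mol): C 4.000, H 9.002, N 1.000, O 2.000

C4H9NO2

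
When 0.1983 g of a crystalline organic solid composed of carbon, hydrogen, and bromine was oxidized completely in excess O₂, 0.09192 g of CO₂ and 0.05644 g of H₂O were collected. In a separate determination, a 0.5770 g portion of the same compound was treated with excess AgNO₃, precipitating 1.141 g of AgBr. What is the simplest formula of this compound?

CH3Br

mol C = 0.09192 g CO₂ ÷ 44.009 g/mol = 0.0020887 mol
mol H = 2 × 0.05644 g H₂O ÷ 18.015 g/mol = 0.0062659 mol
From the AgBr data: mol Br per gram of compound = (1.141 ÷ 187.772) ÷ 0.5770 = 0.010531 mol/g, so in the 0.1983 g combustion sample mol Br = 0.0020883 mol
Divide by the smallest (0.0020883 mol): C 1.000, H 3.000, Br 1.000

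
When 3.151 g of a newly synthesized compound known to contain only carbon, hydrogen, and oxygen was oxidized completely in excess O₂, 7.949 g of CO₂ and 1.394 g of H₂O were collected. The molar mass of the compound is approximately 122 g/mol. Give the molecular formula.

C7H6O2

mol C = 7.949 g CO₂ ÷ 44.009 g/mol = 0.18062 mol
mol H = 2 × 1.394 g H₂O ÷ 18.015 g/mol = 0.15476 mol
mass O = 3.151 − (2.1695 + 0.15600) = 0.82555 g → mol O = 0.82555 ÷ 15.999 = 0.051600 mol
Divide by the smallest (0.051600 mol): C 3.500, H 2.999, O 1.000
Multiplying each by 2 gives whole numbers: C 7.00, H 6.00, O 2.00
Empirical formula: C7H6O2
Empirical-formula mass = 122.12 g/mol; 122 ÷ 122.12 ≈ 1, so the molecular formula is C7H6O2.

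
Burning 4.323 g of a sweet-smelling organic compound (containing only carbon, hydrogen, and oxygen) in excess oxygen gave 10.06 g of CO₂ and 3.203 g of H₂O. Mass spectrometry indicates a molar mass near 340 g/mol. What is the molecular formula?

mol C = 10.06 g CO₂ ÷ 44.009 g/mol = 0.22859 mol
mol H = 2 × 3.203 g H₂O ÷ 18.015 g/mol = 0.35559 mol
mass O = 4.323 − (2.7456 + 0.35844) = 1.2190 g → mol O = 1.2190 ÷ 15.999 = 0.076191 mol
Divide by the smallest (0.076191 mol): C 3.000, H 4.667, O 1.000
Multiplying each by 3 gives whole numbers: C 9.00, H 14.00, O 3.00
Empirical formula: C9H14O3
Empirical-formula mass = 170.21 g/mol; 340 ÷ 170.21 ≈ 2, so the molecular formula is C18H28O6.

C18H28O6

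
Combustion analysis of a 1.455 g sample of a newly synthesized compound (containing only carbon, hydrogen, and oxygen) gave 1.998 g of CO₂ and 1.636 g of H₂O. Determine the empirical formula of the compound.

mol C = 1.998 g CO₂ ÷ 44.009 g/mol = 0.045400 mol
mol H = 2 × 1.636 g H₂O ÷ 18.015 g/mol = 0.18163 mol
mass O = 1.455 − (0.54530 + 0.18308) = 0.72662 g → mol O = 0.72662 ÷ 15.999 = 0.045417 mol
Divide by the smallest (0.045400 mol): C 1.000, H 4.001, O 1.000

CH4O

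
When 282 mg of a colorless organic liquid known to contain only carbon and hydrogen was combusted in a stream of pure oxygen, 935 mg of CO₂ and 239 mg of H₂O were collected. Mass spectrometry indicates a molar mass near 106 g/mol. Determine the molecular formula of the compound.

C8H10

mol C = 0.935 g CO₂ ÷ 44.009 g/mol = 0.02125 mol
mol H = 2 × 0.239 g H₂O ÷ 18.015 g/mol = 0.02653 mol
Divide by the smallest (0.02125 mol): C 1.000, H 1.249
Multiplying each by 4 gives whole numbers: C 4.00, H 5.00
Empirical formula: C4H5
Empirical-formula mass = 53.08 g/mol; 106 ÷ 53.08 ≈ 2, so the molecular formula is C8H10.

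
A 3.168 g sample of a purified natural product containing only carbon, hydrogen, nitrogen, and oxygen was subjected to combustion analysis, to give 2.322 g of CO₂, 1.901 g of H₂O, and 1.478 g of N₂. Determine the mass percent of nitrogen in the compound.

mol C = 2.322 g CO₂ ÷ 44.009 g/mol = 0.052762 mol
mol H = 2 × 1.901 g H₂O ÷ 18.015 g/mol = 0.21105 mol
mol N = 2 × 1.478 g N₂ ÷ 28.014 g/mol = 0.10552 mol
mass O = 3.168 − (0.63372 + 0.21273 + 1.4780) = 0.84354 g → mol O = 0.84354 ÷ 15.999 = 0.052725 mol
mass % N = 1.4780 g ÷ 3.168 g × 100%

46.65%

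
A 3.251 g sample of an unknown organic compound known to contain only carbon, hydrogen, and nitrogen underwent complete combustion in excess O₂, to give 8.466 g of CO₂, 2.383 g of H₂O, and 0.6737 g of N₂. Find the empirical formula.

C8H11N2

mol C = 8.466 g CO₂ ÷ 44.009 g/mol = 0.19237 mol
mol H = 2 × 2.383 g H₂O ÷ 18.015 g/mol = 0.26456 mol
mol N = 2 × 0.6737 g N₂ ÷ 28.014 g/mol = 0.048097 mol
Divide by the smallest (0.048097 mol): C 4.000, H 5.500, N 1.000
Multiplying each by 2 gives whole numbers: C 8.00, H 11.00, N 2.00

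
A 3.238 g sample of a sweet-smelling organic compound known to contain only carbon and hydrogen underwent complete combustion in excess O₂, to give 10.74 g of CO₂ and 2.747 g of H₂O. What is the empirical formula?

C4H5

mol C = 10.74 g CO₂ ÷ 44.009 g/mol = 0.24404 mol
mol H = 2 × 2.747 g H₂O ÷ 18.015 g/mol = 0.30497 mol
Divide by the smallest (0.24404 mol): C 1.000, H 1.250
Multiplying each by 4 gives whole numbers: C 4.00, H 5.00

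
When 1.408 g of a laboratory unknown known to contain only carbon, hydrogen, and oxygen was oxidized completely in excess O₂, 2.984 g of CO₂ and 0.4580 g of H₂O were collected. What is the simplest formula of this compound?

C4H3O2

mol C = 2.984 g CO₂ ÷ 44.009 g/mol = 0.067804 mol
mol H = 2 × 0.4580 g H₂O ÷ 18.015 g/mol = 0.050847 mol
mass O = 1.408 − (0.81440 + 0.051253) = 0.54235 g → mol O = 0.54235 ÷ 15.999 = 0.033899 mol
Divide by the smallest (0.033899 mol): C 2.000, H 1.500, O 1.000
Multiplying each by 2 gives whole numbers: C 4.00, H 3.00, O 2.00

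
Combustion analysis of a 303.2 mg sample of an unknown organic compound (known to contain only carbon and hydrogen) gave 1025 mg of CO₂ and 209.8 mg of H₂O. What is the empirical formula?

CH

mol C = 1.025 g CO₂ ÷ 44.009 g/mol = 0.023291 mol
mol H = 2 × 0.2098 g H₂O ÷ 18.015 g/mol = 0.023292 mol
Divide by the smallest (0.023291 mol): C 1.000, H 1.000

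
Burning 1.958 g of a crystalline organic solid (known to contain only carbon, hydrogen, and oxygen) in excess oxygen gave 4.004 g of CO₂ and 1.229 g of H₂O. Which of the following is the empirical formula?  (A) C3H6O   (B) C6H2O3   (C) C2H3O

(C) C2H3O

mol C = 4.004 g CO₂ ÷ 44.009 g/mol = 0.090981 mol
mol H = 2 × 1.229 g H₂O ÷ 18.015 g/mol = 0.13644 mol
mass O = 1.958 − (1.0928 + 0.13753) = 0.72769 g → mol O = 0.72769 ÷ 15.999 = 0.045483 mol
Divide by the smallest (0.045483 mol): C 2.000, H 3.000, O 1.000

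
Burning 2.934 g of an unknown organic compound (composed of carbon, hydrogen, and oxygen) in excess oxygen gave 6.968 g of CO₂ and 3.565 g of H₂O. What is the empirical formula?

C4H10O

mol C = 6.968 g CO₂ ÷ 44.009 g/mol = 0.15833 mol
mol H = 2 × 3.565 g H₂O ÷ 18.015 g/mol = 0.39578 mol
mass O = 2.934 − (1.9017 + 0.39895) = 0.63334 g → mol O = 0.63334 ÷ 15.999 = 0.039586 mol
Divide by the smallest (0.039586 mol): C 4.000, H 9.998, O 1.000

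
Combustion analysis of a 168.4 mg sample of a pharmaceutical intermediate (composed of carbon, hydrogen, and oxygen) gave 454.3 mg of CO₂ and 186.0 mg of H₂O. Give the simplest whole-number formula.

mol C = 0.4543 g CO₂ ÷ 44.009 g/mol = 0.010323 mol
mol H = 2 × 0.1860 g H₂O ÷ 18.015 g/mol = 0.020649 mol
mass O = 0.1684 − (0.12399 + 0.020815) = 0.023597 g → mol O = 0.023597 ÷ 15.999 = 0.0014749 mol
Divide by the smallest (0.0014749 mol): C 6.999, H 14.000, O 1.000

C7H14O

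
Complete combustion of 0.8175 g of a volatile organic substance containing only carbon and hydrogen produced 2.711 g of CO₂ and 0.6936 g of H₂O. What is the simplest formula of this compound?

C4H5

mol C = 2.711 g CO₂ ÷ 44.009 g/mol = 0.061601 mol
mol H = 2 × 0.6936 g H₂O ÷ 18.015 g/mol = 0.077002 mol
Divide by the smallest (0.061601 mol): C 1.000, H 1.250
Multiplying each by 4 gives whole numbers: C 4.00, H 5.00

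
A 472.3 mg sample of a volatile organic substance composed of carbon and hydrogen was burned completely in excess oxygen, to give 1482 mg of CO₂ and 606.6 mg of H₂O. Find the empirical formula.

mol C = 1.482 g CO₂ ÷ 44.009 g/mol = 0.033675 mol
mol H = 2 × 0.6066 g H₂O ÷ 18.015 g/mol = 0.067344 mol
Divide by the smallest (0.033675 mol): C 1.000, H 2.000

CH2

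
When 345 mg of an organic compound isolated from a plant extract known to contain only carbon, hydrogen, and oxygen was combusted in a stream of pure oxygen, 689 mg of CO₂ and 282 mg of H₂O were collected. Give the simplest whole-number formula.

C2H4O

mol C = 0.689 g CO₂ ÷ 44.009 g/mol = 0.01566 mol
mol H = 2 × 0.282 g H₂O ÷ 18.015 g/mol = 0.03131 mol
mass O = 0.345 − (0.1880 + 0.03156) = 0.1254 g → mol O = 0.1254 ÷ 15.999 = 0.007838 mol
Divide by the smallest (0.007838 mol): C 1.997, H 3.994, O 1.000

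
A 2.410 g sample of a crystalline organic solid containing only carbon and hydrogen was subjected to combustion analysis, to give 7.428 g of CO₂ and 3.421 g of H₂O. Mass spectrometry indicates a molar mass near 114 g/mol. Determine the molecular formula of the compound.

C8H18

mol C = 7.428 g CO₂ ÷ 44.009 g/mol = 0.16878 mol
mol H = 2 × 3.421 g H₂O ÷ 18.015 g/mol = 0.37979 mol
Divide by the smallest (0.16878 mol): C 1.000, H 2.250
Multiplying each by 4 gives whole numbers: C 4.00, H 9.00
Empirical formula: C4H9
Empirical-formula mass = 57.12 g/mol; 114 ÷ 57.12 ≈ 2, so the molecular formula is C8H18.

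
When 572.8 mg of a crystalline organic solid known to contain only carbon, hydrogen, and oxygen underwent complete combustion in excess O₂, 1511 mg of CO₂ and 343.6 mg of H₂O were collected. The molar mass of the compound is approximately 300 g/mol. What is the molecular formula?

mol C = 1.511 g CO₂ ÷ 44.009 g/mol = 0.034334 mol
mol H = 2 × 0.3436 g H₂O ÷ 18.015 g/mol = 0.038146 mol
mass O = 0.5728 − (0.41238 + 0.038451) = 0.12196 g → mol O = 0.12196 ÷ 15.999 = 0.0076233 mol
Divide by the smallest (0.0076233 mol): C 4.504, H 5.004, O 1.000
Multiplying each by 2 gives whole numbers: C 9.01, H 10.01, O 2.00
Empirical formula: C9H10O2
Empirical-formula mass = 150.18 g/mol; 300 ÷ 150.18 ≈ 2, so the molecular formula is C18H20O4.

C18H20O4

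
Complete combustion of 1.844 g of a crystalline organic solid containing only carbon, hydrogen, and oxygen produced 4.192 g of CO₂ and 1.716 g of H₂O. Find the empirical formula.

C3H6O

mol C = 4.192 g CO₂ ÷ 44.009 g/mol = 0.095253 mol
mol H = 2 × 1.716 g H₂O ÷ 18.015 g/mol = 0.19051 mol
mass O = 1.844 − (1.1441 + 0.19203) = 0.50788 g → mol O = 0.50788 ÷ 15.999 = 0.031745 mol
Divide by the smallest (0.031745 mol): C 3.001, H 6.001, O 1.000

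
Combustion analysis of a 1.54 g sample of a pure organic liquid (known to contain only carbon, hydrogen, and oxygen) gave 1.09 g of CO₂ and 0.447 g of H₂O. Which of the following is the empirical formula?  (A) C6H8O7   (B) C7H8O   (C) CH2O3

(C) CH2O3

mol C = 1.09 g CO₂ ÷ 44.009 g/mol = 0.02477 mol
mol H = 2 × 0.447 g H₂O ÷ 18.015 g/mol = 0.04963 mol
mass O = 1.54 − (0.2975 + 0.05002) = 1.192 g → mol O = 1.192 ÷ 15.999 = 0.07454 mol
Divide by the smallest (0.02477 mol): C 1.000, H 2.004, O 3.009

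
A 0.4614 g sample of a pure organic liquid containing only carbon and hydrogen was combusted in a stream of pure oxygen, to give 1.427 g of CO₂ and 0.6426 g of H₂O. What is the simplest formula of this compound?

C5H11

mol C = 1.427 g CO₂ ÷ 44.009 g/mol = 0.032425 mol
mol H = 2 × 0.6426 g H₂O ÷ 18.015 g/mol = 0.071341 mol
Divide by the smallest (0.032425 mol): C 1.000, H 2.200
Multiplying each by 5 gives whole numbers: C 5.00, H 11.00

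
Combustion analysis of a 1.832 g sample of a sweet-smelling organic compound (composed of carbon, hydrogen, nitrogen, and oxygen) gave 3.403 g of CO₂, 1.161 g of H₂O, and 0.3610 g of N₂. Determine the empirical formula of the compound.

C3H5NO

mol C = 3.403 g CO₂ ÷ 44.009 g/mol = 0.077325 mol
mol H = 2 × 1.161 g H₂O ÷ 18.015 g/mol = 0.12889 mol
mol N = 2 × 0.3610 g N₂ ÷ 28.014 g/mol = 0.025773 mol
mass O = 1.832 − (0.92875 + 0.12992 + 0.36100) = 0.41232 g → mol O = 0.41232 ÷ 15.999 = 0.025772 mol
Divide by the smallest (0.025772 mol): C 3.000, H 5.001, N 1.000, O 1.000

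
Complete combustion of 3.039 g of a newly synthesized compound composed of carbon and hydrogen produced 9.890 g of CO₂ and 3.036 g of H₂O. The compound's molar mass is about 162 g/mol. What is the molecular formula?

C12H18

mol C = 9.890 g CO₂ ÷ 44.009 g/mol = 0.22473 mol
mol H = 2 × 3.036 g H₂O ÷ 18.015 g/mol = 0.33705 mol
Divide by the smallest (0.22473 mol): C 1.000, H 1.500
Multiplying each by 2 gives whole numbers: C 2.00, H 3.00
Empirical formula: C2H3
Empirical-formula mass = 27.05 g/mol; 162 ÷ 27.05 ≈ 6, so the molecular formula is C12H18.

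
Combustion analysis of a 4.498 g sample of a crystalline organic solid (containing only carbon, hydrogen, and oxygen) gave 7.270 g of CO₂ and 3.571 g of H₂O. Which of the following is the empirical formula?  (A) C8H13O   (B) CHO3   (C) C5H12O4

mol C = 7.270 g CO₂ ÷ 44.009 g/mol = 0.16519 mol
mol H = 2 × 3.571 g H₂O ÷ 18.015 g/mol = 0.39645 mol
mass O = 4.498 − (1.9841 + 0.39962) = 2.1142 g → mol O = 2.1142 ÷ 15.999 = 0.13215 mol
Divide by the smallest (0.13215 mol): C 1.250, H 3.000, O 1.000
Multiplying each by 4 gives whole numbers: C 5.00, H 12.00, O 4.00

(C) C5H12O4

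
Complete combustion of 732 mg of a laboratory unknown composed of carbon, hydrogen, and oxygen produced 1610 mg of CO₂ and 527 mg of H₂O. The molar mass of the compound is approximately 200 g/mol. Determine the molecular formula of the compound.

C10H16O4

mol C = 1.61 g CO₂ ÷ 44.009 g/mol = 0.03658 mol
mol H = 2 × 0.527 g H₂O ÷ 18.015 g/mol = 0.05851 mol
mass O = 0.732 − (0.4394 + 0.05897) = 0.2336 g → mol O = 0.2336 ÷ 15.999 = 0.01460 mol
Divide by the smallest (0.01460 mol): C 2.505, H 4.007, O 1.000
Multiplying each by 2 gives whole numbers: C 5.01, H 8.01, O 2.00
Empirical formula: C5H8O2
Empirical-formula mass = 100.12 g/mol; 200 ÷ 100.12 ≈ 2, so the molecular formula is C10H16O4.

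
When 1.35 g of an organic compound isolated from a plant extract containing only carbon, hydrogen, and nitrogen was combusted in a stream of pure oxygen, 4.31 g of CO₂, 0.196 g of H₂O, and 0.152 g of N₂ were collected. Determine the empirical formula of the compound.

mol C = 4.31 g CO₂ ÷ 44.009 g/mol = 0.09793 mol
mol H = 2 × 0.196 g H₂O ÷ 18.015 g/mol = 0.02176 mol
mol N = 2 × 0.152 g N₂ ÷ 28.014 g/mol = 0.01085 mol
Divide by the smallest (0.01085 mol): C 9.025, H 2.005, N 1.000

C9H2N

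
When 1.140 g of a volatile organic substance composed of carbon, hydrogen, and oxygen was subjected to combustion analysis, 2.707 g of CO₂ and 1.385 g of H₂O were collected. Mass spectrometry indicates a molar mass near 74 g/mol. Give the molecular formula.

mol C = 2.707 g CO₂ ÷ 44.009 g/mol = 0.061510 mol
mol H = 2 × 1.385 g H₂O ÷ 18.015 g/mol = 0.15376 mol
mass O = 1.140 − (0.73880 + 0.15499) = 0.24621 g → mol O = 0.24621 ÷ 15.999 = 0.015389 mol
Divide by the smallest (0.015389 mol): C 3.997, H 9.992, O 1.000
Empirical formula: C4H10O
Empirical-formula mass = 74.12 g/mol; 74 ÷ 74.12 ≈ 1, so the molecular formula is C4H10O.

C4H10O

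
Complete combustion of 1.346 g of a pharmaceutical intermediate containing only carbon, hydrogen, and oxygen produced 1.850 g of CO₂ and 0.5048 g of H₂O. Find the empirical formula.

mol C = 1.850 g CO₂ ÷ 44.009 g/mol = 0.042037 mol
mol H = 2 × 0.5048 g H₂O ÷ 18.015 g/mol = 0.056042 mol
mass O = 1.346 − (0.50490 + 0.056491) = 0.78460 g → mol O = 0.78460 ÷ 15.999 = 0.049041 mol
Divide by the smallest (0.042037 mol): C 1.000, H 1.333, O 1.167
Multiplying each by 6 gives whole numbers: C 6.00, H 8.00, O 7.00

C6H8O7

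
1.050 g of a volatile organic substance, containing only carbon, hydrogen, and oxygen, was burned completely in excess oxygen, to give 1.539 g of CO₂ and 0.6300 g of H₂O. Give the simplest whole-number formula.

CH2O

mol C = 1.539 g CO₂ ÷ 44.009 g/mol = 0.034970 mol
mol H = 2 × 0.6300 g H₂O ÷ 18.015 g/mol = 0.069942 mol
mass O = 1.050 − (0.42003 + 0.070501) = 0.55947 g → mol O = 0.55947 ÷ 15.999 = 0.034969 mol
Divide by the smallest (0.034969 mol): C 1.000, H 2.000, O 1.000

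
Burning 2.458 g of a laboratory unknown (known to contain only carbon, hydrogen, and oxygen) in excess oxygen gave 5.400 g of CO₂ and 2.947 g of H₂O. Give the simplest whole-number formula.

mol C = 5.400 g CO₂ ÷ 44.009 g/mol = 0.12270 mol
mol H = 2 × 2.947 g H₂O ÷ 18.015 g/mol = 0.32717 mol
mass O = 2.458 − (1.4738 + 0.32979) = 0.65444 g → mol O = 0.65444 ÷ 15.999 = 0.040905 mol
Divide by the smallest (0.040905 mol): C 3.000, H 7.998, O 1.000

C3H8O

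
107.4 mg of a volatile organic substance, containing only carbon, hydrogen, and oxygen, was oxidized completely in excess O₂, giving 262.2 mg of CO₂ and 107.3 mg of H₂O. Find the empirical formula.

C4H8O

mol C = 0.2622 g CO₂ ÷ 44.009 g/mol = 0.0059579 mol
mol H = 2 × 0.1073 g H₂O ÷ 18.015 g/mol = 0.011912 mol
mass O = 0.1074 − (0.071560 + 0.012008) = 0.023832 g → mol O = 0.023832 ÷ 15.999 = 0.0014896 mol
Divide by the smallest (0.0014896 mol): C 4.000, H 7.997, O 1.000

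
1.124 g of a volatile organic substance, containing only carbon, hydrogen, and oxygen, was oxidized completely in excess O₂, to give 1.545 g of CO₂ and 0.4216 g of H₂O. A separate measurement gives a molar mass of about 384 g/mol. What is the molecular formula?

mol C = 1.545 g CO₂ ÷ 44.009 g/mol = 0.035106 mol
mol H = 2 × 0.4216 g H₂O ÷ 18.015 g/mol = 0.046805 mol
mass O = 1.124 − (0.42166 + 0.047180) = 0.65516 g → mol O = 0.65516 ÷ 15.999 = 0.040950 mol
Divide by the smallest (0.035106 mol): C 1.000, H 1.333, O 1.166
Multiplying each by 6 gives whole numbers: C 6.00, H 8.00, O 7.00
Empirical formula: C6H8O7
Empirical-formula mass = 192.12 g/mol; 384 ÷ 192.12 ≈ 2, so the molecular formula is C12H16O14.

C12H16O14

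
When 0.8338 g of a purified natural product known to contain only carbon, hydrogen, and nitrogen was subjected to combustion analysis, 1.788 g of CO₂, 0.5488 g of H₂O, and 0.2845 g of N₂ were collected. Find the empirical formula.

mol C = 1.788 g CO₂ ÷ 44.009 g/mol = 0.040628 mol
mol H = 2 × 0.5488 g H₂O ÷ 18.015 g/mol = 0.060927 mol
mol N = 2 × 0.2845 g N₂ ÷ 28.014 g/mol = 0.020311 mol
Divide by the smallest (0.020311 mol): C 2.000, H 3.000, N 1.000

C2H3N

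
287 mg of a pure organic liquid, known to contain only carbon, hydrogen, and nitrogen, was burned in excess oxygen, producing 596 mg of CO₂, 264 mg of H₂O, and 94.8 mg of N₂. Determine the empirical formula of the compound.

C6H13N3

mol C = 0.596 g CO₂ ÷ 44.009 g/mol = 0.01354 mol
mol H = 2 × 0.264 g H₂O ÷ 18.015 g/mol = 0.02931 mol
mol N = 2 × 0.0948 g N₂ ÷ 28.014 g/mol = 0.006768 mol
Divide by the smallest (0.006768 mol): C 2.001, H 4.330, N 1.000
Multiplying each by 3 gives whole numbers: C 6.00, H 12.99, N 3.00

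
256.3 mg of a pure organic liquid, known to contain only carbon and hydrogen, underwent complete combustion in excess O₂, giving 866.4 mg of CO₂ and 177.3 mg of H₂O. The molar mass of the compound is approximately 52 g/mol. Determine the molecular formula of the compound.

mol C = 0.8664 g CO₂ ÷ 44.009 g/mol = 0.019687 mol
mol H = 2 × 0.1773 g H₂O ÷ 18.015 g/mol = 0.019684 mol
Divide by the smallest (0.019684 mol): C 1.000, H 1.000
Empirical formula: CH
Empirical-formula mass = 13.02 g/mol; 52 ÷ 13.02 ≈ 4, so the molecular formula is C4H4.

C4H4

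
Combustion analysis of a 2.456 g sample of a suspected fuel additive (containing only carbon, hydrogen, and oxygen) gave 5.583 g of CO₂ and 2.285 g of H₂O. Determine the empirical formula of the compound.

mol C = 5.583 g CO₂ ÷ 44.009 g/mol = 0.12686 mol
mol H = 2 × 2.285 g H₂O ÷ 18.015 g/mol = 0.25368 mol
mass O = 2.456 − (1.5237 + 0.25571) = 0.67657 g → mol O = 0.67657 ÷ 15.999 = 0.042288 mol
Divide by the smallest (0.042288 mol): C 3.000, H 5.999, O 1.000

C3H6O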